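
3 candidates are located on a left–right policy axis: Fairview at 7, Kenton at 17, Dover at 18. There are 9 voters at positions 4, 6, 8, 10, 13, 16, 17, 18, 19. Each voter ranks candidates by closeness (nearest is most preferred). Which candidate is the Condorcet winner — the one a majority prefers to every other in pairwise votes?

Kenton

With single-peaked preferences on a line, the Condorcet winner is the candidate closest to the median voter.
The median voter (position 13) is closest to Kenton at 17.
Check: Kenton vs Fairview — voters closer to Kenton: 5 of 9.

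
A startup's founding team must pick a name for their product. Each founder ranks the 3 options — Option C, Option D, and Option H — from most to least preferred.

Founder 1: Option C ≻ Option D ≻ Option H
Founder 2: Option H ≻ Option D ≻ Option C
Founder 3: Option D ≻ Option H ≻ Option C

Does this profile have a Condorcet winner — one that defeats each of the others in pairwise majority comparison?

Head-to-head results (3 voters total):
Option C vs Option D: Option D wins 2–1.
Option C vs Option H: Option H wins 2–1.
Option D vs Option H: Option D wins 2–1.
Option D beats each rival — Option C (2–1), Option H (2–1) — so Option D is the Condorcet winner.

Yes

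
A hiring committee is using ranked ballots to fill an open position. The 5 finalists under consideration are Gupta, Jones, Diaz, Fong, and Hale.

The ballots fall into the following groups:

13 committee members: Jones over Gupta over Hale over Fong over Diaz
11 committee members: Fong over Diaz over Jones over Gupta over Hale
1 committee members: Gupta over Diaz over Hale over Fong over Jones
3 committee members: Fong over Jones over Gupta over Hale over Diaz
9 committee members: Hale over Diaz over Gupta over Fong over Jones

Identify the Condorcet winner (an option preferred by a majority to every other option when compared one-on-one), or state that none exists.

None — there is no Condorcet winner

Head-to-head results (37 voters total):
Gupta vs Jones: Jones wins 27–10.
Gupta vs Diaz: Diaz wins 20–17.
Gupta vs Fong: Gupta wins 23–14.
Gupta vs Hale: Gupta wins 28–9.
Jones vs Diaz: Diaz wins 21–16.
Jones vs Fong: Fong wins 24–13.
Jones vs Hale: Jones wins 27–10.
Diaz vs Fong: Fong wins 27–10.
Diaz vs Hale: Hale wins 25–12.
Fong vs Hale: Hale wins 23–14.
No candidate beats all others: Gupta beats Fong beats Jones beats Gupta, a majority cycle.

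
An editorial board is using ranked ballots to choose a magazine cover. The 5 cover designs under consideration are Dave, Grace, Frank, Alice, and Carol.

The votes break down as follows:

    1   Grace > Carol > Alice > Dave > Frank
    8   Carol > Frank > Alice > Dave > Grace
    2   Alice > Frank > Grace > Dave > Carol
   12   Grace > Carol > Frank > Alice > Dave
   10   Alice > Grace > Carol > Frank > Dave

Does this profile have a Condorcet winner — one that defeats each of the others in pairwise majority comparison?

Head-to-head results (33 voters total):
Dave vs Grace: Grace wins 25–8.
Dave vs Frank: Frank wins 32–1.
Dave vs Alice: Alice wins 33–0.
Dave vs Carol: Carol wins 31–2.
Grace vs Frank: Grace wins 23–10.
Grace vs Alice: Alice wins 20–13.
Grace vs Carol: Grace wins 25–8.
Frank vs Alice: Frank wins 20–13.
Frank vs Carol: Carol wins 31–2.
Alice vs Carol: Carol wins 21–12.
No candidate beats all others: Grace beats Frank beats Alice beats Grace, a majority cycle.

No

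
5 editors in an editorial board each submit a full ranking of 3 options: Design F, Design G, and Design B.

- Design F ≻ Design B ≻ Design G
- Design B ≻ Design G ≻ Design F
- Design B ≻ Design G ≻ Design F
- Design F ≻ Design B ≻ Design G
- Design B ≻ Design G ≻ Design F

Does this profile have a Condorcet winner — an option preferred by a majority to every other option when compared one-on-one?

Yes

Head-to-head results (5 voters total):
Design F vs Design G: Design G wins 3–2.
Design F vs Design B: Design B wins 3–2.
Design G vs Design B: Design B wins 5–0.
Design B beats each rival — Design F (3–2), Design G (5–0) — so Design B is the Condorcet winner.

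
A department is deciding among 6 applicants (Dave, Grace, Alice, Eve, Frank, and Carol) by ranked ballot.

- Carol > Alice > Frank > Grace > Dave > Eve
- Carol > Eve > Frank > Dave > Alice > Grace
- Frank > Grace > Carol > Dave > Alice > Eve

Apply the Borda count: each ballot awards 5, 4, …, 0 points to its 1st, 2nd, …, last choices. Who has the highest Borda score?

Borda scores:
  Dave: 1 + 2 + 2 = 5
  Grace: 2 + 0 + 4 = 6
  Alice: 4 + 1 + 1 = 6
  Eve: 0 + 4 + 0 = 4
  Frank: 3 + 3 + 5 = 11
  Carol: 5 + 5 + 3 = 13
Carol has the highest total.

Carol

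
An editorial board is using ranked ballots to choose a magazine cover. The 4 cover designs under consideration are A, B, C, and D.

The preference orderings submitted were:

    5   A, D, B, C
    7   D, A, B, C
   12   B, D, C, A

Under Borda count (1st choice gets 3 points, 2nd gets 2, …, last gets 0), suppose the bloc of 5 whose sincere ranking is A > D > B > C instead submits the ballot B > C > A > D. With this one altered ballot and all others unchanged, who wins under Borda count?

B

Borda totals with the altered ballot: A 19, B 58, C 22, D 45.
The switch changes the winner from D to B.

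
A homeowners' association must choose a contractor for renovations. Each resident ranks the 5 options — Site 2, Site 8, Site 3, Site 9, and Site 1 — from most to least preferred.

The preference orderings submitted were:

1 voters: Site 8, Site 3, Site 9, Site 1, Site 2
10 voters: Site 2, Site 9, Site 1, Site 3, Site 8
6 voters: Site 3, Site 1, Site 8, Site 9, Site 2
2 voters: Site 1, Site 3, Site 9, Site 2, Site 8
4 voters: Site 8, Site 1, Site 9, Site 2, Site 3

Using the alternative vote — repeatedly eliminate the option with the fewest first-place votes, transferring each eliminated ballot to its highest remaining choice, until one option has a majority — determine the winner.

Round 1: Site 2 10, Site 3 6, Site 8 5, Site 1 2, Site 9 0. Site 9 has the fewest and is eliminated.
Round 2: Site 2 10, Site 3 6, Site 8 5, Site 1 2. Site 1 has the fewest and is eliminated.
Round 3: Site 2 10, Site 3 8, Site 8 5. Site 8 has the fewest and is eliminated.
Round 4: Site 2 14, Site 3 9. Site 2 has a majority.

Site 2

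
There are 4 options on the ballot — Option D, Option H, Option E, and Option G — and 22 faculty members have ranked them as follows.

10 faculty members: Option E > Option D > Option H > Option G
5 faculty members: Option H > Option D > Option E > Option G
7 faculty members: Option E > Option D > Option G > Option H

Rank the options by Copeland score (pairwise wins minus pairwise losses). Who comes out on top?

Option E

Pairwise results:
  Option D vs Option H: Option D wins 17–5.
  Option D vs Option E: Option E wins 17–5.
  Option D vs Option G: Option D wins 22–0.
  Option H vs Option E: Option E wins 17–5.
  Option H vs Option G: Option H wins 15–7.
  Option E vs Option G: Option E wins 22–0.
Copeland scores (wins − losses):
  Option D: 2 − 1 = 1
  Option H: 1 − 2 = -1
  Option E: 3 − 0 = 3
  Option G: 0 − 3 = -3
Option E has the best Copeland score.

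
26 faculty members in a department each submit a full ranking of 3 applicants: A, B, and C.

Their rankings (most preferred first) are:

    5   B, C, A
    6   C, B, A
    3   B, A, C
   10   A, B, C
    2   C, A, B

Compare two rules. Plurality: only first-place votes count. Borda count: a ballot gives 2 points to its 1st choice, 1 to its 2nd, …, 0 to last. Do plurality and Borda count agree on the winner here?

Plurality first-place counts: A 10, B 8, C 8 → A.
Borda totals: A 25, B 32, C 21 → B.
The two rules disagree: plurality picks A, Borda picks B.

No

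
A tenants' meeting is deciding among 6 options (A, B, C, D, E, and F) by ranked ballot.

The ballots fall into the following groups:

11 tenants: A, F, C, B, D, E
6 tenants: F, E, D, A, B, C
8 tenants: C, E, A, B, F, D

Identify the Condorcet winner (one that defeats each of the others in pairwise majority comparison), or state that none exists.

Head-to-head results (25 voters total):
A vs B: A wins 25–0.
A vs C: A wins 17–8.
A vs D: A wins 19–6.
A vs E: E wins 14–11.
A vs F: A wins 19–6.
B vs C: C wins 19–6.
B vs D: B wins 19–6.
B vs E: E wins 14–11.
B vs F: F wins 17–8.
C vs D: C wins 19–6.
C vs E: C wins 19–6.
C vs F: F wins 17–8.
D vs E: E wins 14–11.
D vs F: F wins 25–0.
E vs F: F wins 17–8.
No candidate beats all others: A beats C beats E beats A, a majority cycle.

No Condorcet winner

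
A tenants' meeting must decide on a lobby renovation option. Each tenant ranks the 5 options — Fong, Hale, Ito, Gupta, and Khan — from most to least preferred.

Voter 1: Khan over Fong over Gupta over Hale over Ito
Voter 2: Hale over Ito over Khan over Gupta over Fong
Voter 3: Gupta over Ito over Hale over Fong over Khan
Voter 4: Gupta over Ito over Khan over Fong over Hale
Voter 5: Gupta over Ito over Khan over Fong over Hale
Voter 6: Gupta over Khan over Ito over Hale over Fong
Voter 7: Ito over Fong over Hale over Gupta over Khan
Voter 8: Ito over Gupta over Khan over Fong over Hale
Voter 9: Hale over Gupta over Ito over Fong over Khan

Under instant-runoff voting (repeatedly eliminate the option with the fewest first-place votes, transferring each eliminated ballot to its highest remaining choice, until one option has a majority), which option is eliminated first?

Fong

Round 1: Gupta 4, Hale 2, Ito 2, Khan 1, Fong 0. Fong has the fewest and is eliminated.
Round 2: Gupta 4, Hale 2, Ito 2, Khan 1. Khan has the fewest and is eliminated.
Round 3: Gupta 5, Hale 2, Ito 2. Gupta has a majority.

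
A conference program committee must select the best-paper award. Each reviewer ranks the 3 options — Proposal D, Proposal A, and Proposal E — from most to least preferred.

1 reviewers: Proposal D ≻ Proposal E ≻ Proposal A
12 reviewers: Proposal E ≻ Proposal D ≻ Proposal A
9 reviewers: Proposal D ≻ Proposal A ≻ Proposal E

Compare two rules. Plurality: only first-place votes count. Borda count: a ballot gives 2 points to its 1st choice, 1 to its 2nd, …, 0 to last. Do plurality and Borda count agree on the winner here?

No

Plurality first-place counts: Proposal D 10, Proposal A 0, Proposal E 12 → Proposal E.
Borda totals: Proposal D 32, Proposal A 9, Proposal E 25 → Proposal D.
The two rules disagree: plurality picks Proposal E, Borda picks Proposal D.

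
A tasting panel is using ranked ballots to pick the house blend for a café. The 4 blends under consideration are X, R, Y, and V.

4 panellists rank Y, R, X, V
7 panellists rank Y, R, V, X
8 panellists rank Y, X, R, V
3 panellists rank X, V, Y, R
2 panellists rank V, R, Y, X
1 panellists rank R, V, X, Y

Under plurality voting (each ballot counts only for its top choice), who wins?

Y

First-place vote totals:
  X: 3
  R: 1
  Y: 19
  V: 2
Y has the most first-place votes.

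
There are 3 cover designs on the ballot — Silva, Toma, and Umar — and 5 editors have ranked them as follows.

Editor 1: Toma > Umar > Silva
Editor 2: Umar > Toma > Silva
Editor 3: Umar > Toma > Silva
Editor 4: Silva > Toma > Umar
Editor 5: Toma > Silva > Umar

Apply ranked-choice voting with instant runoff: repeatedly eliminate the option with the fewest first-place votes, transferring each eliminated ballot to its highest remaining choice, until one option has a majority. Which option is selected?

Round 1: Toma 2, Umar 2, Silva 1. Silva has the fewest and is eliminated.
Round 2: Toma 3, Umar 2. Toma has a majority.

Toma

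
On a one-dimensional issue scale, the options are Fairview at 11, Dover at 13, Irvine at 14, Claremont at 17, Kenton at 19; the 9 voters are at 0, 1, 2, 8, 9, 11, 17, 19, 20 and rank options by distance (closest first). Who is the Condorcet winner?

Fairview

With single-peaked preferences on a line, the Condorcet winner is the candidate closest to the median voter.
The median voter (position 9) is closest to Fairview at 11.
Check: Fairview vs Dover — voters closer to Fairview: 6 of 9.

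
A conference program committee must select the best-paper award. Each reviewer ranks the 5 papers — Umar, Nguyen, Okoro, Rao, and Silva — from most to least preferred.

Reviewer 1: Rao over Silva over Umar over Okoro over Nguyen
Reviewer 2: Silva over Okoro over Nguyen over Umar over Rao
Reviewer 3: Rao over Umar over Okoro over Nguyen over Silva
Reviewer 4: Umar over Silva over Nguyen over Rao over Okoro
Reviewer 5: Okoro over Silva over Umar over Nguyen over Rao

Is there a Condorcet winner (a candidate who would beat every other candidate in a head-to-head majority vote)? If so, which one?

Silva

Head-to-head results (5 voters total):
Umar vs Nguyen: Umar wins 4–1.
Umar vs Okoro: Umar wins 3–2.
Umar vs Rao: Umar wins 3–2.
Umar vs Silva: Silva wins 3–2.
Nguyen vs Okoro: Okoro wins 4–1.
Nguyen vs Rao: Nguyen wins 3–2.
Nguyen vs Silva: Silva wins 4–1.
Okoro vs Rao: Rao wins 3–2.
Okoro vs Silva: Silva wins 3–2.
Rao vs Silva: Silva wins 3–2.
Silva beats each rival — Umar (3–2), Nguyen (4–1), Okoro (3–2), Rao (3–2) — so Silva is the Condorcet winner.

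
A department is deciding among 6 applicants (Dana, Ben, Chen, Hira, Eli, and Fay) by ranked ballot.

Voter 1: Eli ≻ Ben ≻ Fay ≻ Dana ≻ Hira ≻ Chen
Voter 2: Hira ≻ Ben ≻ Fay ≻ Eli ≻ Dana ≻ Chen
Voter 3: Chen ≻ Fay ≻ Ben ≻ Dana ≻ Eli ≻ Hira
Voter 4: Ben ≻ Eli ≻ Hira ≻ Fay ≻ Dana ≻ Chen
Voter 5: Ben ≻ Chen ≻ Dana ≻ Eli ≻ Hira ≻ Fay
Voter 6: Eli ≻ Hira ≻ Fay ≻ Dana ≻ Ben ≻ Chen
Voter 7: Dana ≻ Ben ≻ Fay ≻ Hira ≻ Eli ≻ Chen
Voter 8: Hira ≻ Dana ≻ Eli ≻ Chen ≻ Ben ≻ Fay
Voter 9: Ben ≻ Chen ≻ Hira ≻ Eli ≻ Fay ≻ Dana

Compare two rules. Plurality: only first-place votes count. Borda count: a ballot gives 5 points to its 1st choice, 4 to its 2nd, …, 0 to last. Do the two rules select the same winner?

Yes

Plurality first-place counts: Dana 1, Ben 3, Chen 1, Hira 2, Eli 2, Fay 0 → Ben.
Borda totals: Dana 20, Ben 32, Chen 15, Hira 24, Eli 25, Fay 19 → Ben.
The two rules agree on Ben.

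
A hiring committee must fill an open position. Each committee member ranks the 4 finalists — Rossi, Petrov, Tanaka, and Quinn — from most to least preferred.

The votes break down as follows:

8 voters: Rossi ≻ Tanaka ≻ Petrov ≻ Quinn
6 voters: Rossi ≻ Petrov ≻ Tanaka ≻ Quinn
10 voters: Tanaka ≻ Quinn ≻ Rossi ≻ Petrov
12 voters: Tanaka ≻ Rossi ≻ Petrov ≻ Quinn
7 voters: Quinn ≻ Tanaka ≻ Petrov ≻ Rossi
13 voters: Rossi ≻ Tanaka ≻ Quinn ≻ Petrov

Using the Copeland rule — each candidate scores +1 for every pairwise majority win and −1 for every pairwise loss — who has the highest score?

Pairwise results:
  Rossi vs Petrov: Rossi wins 49–7.
  Rossi vs Tanaka: Tanaka wins 29–27.
  Rossi vs Quinn: Rossi wins 39–17.
  Petrov vs Tanaka: Tanaka wins 50–6.
  Petrov vs Quinn: Quinn wins 30–26.
  Tanaka vs Quinn: Tanaka wins 49–7.
Copeland scores (wins − losses):
  Rossi: 2 − 1 = 1
  Petrov: 0 − 3 = -3
  Tanaka: 3 − 0 = 3
  Quinn: 1 − 2 = -1
Tanaka has the best Copeland score.

Tanaka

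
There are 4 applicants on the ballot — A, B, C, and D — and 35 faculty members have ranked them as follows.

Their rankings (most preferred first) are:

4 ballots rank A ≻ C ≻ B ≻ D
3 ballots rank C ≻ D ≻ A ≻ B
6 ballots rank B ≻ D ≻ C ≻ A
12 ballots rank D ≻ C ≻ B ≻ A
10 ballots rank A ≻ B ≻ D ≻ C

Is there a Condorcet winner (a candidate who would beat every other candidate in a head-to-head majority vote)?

No

Head-to-head results (35 voters total):
A vs B: B wins 18–17.
A vs C: C wins 21–14.
A vs D: D wins 21–14.
B vs C: C wins 19–16.
B vs D: B wins 20–15.
C vs D: D wins 28–7.
No candidate beats all others: B beats D beats C beats B, a majority cycle.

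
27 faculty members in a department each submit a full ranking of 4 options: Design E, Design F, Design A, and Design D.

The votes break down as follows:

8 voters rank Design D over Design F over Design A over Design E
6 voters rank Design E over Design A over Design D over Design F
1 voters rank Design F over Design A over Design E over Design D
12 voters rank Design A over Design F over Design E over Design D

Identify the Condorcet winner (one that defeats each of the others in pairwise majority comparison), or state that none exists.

Head-to-head results (27 voters total):
Design E vs Design F: Design F wins 21–6.
Design E vs Design A: Design A wins 21–6.
Design E vs Design D: Design E wins 19–8.
Design F vs Design A: Design A wins 18–9.
Design F vs Design D: Design D wins 14–13.
Design A vs Design D: Design A wins 19–8.
Design A beats each rival — Design E (21–6), Design F (18–9), Design D (19–8) — so Design A is the Condorcet winner.

Design A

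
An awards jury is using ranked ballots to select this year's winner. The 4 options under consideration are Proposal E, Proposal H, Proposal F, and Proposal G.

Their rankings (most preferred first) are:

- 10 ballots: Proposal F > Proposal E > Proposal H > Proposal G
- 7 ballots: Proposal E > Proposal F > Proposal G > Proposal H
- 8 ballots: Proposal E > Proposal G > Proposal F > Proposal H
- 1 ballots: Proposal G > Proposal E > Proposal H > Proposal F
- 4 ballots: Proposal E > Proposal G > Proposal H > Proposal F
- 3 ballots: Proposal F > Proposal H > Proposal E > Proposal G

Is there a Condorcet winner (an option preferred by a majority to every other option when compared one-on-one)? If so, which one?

Head-to-head results (33 voters total):
Proposal E vs Proposal H: Proposal E wins 30–3.
Proposal E vs Proposal F: Proposal E wins 20–13.
Proposal E vs Proposal G: Proposal E wins 32–1.
Proposal H vs Proposal F: Proposal F wins 28–5.
Proposal H vs Proposal G: Proposal G wins 20–13.
Proposal F vs Proposal G: Proposal F wins 20–13.
Proposal E beats each rival — Proposal H (30–3), Proposal F (20–13), Proposal G (32–1) — so Proposal E is the Condorcet winner.

Proposal E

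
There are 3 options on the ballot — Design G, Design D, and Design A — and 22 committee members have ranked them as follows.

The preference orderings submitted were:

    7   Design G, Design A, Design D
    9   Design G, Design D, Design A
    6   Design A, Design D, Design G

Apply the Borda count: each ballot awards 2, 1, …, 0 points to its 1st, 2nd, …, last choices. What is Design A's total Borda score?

19

Borda scores:
  Design G: 7·2 + 9·2 + 6·0 = 32
  Design D: 7·0 + 9·1 + 6·1 = 15
  Design A: 7·1 + 9·0 + 6·2 = 19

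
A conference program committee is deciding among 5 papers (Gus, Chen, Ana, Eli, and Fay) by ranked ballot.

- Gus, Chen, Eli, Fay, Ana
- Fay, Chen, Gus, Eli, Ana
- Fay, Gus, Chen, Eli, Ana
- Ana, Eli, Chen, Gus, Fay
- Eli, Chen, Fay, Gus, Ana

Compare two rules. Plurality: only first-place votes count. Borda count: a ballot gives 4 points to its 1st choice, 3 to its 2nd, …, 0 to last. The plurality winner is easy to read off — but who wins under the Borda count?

Plurality first-place counts: Gus 1, Chen 0, Ana 1, Eli 1, Fay 2 → Fay.
Borda totals: Gus 11, Chen 13, Ana 4, Eli 11, Fay 11 → Chen.

Chen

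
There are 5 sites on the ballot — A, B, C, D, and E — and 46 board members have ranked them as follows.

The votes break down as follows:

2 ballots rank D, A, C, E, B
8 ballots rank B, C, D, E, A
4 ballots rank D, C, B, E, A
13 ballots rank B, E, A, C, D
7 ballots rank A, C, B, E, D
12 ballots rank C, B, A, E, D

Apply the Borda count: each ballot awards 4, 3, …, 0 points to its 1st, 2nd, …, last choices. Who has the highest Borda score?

Borda scores:
  A: 2·3 + 8·0 + 4·0 + 13·2 + 7·4 + 12·2 = 84
  B: 2·0 + 8·4 + 4·2 + 13·4 + 7·2 + 12·3 = 142
  C: 2·2 + 8·3 + 4·3 + 13·1 + 7·3 + 12·4 = 122
  D: 2·4 + 8·2 + 4·4 + 13·0 + 7·0 + 12·0 = 40
  E: 2·1 + 8·1 + 4·1 + 13·3 + 7·1 + 12·1 = 72
B has the highest total.

B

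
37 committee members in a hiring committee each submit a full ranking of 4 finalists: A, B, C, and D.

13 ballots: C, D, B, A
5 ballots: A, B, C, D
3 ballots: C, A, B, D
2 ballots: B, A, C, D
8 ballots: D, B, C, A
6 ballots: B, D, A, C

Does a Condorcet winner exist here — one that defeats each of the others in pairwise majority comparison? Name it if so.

Head-to-head results (37 voters total):
A vs B: B wins 29–8.
A vs C: C wins 24–13.
A vs D: D wins 27–10.
B vs C: B wins 21–16.
B vs D: D wins 21–16.
C vs D: C wins 23–14.
No candidate beats all others: B beats C beats D beats B, a majority cycle.

There is no Condorcet winner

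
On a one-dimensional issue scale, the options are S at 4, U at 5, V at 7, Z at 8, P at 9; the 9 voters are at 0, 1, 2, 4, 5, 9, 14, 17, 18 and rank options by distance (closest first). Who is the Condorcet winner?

U

With single-peaked preferences on a line, the Condorcet winner is the candidate closest to the median voter.
The median voter (position 5) is closest to U at 5.
Check: U vs V — voters closer to U: 5 of 9.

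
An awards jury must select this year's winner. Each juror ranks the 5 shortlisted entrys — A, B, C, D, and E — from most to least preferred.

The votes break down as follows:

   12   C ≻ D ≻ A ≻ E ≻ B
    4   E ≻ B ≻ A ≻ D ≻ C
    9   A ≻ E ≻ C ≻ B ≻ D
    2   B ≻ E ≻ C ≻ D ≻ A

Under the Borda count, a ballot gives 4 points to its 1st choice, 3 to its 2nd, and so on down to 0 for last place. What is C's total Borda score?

70

Borda scores:
  A: 12·2 + 4·2 + 9·4 + 2·0 = 68
  B: 12·0 + 4·3 + 9·1 + 2·4 = 29
  C: 12·4 + 4·0 + 9·2 + 2·2 = 70
  D: 12·3 + 4·1 + 9·0 + 2·1 = 42
  E: 12·1 + 4·4 + 9·3 + 2·3 = 61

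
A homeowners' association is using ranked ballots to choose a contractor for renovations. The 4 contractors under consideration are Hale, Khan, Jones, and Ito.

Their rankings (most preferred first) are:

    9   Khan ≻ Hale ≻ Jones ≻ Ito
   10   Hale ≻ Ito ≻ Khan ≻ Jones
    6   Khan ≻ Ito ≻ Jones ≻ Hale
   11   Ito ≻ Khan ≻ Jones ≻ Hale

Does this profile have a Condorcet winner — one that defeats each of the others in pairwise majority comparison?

Head-to-head results (36 voters total):
Hale vs Khan: Khan wins 26–10.
Hale vs Jones: Hale wins 19–17.
Hale vs Ito: Hale wins 19–17.
Khan vs Jones: Khan wins 36–0.
Khan vs Ito: Ito wins 21–15.
Jones vs Ito: Ito wins 27–9.
No candidate beats all others: Hale beats Ito beats Khan beats Hale, a majority cycle.

No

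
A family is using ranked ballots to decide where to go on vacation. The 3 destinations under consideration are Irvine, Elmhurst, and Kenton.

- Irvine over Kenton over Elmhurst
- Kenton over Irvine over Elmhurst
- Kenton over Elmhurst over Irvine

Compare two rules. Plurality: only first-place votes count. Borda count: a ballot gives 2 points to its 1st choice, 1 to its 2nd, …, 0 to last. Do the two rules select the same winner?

Yes

Plurality first-place counts: Irvine 1, Elmhurst 0, Kenton 2 → Kenton.
Borda totals: Irvine 3, Elmhurst 1, Kenton 5 → Kenton.
The two rules agree on Kenton.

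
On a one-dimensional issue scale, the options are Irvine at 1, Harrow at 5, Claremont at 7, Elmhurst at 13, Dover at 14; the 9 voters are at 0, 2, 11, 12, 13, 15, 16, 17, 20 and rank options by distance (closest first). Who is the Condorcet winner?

With single-peaked preferences on a line, the Condorcet winner is the candidate closest to the median voter.
The median voter (position 13) is closest to Elmhurst at 13.
Check: Elmhurst vs Claremont — voters closer to Elmhurst: 7 of 9.

Elmhurst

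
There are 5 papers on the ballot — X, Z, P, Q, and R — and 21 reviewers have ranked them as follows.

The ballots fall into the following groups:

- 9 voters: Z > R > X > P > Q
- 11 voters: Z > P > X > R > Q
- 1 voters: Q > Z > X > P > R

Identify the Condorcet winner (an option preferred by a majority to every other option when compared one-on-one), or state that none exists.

Z

Head-to-head results (21 voters total):
X vs Z: Z wins 21–0.
X vs P: P wins 11–10.
X vs Q: X wins 20–1.
X vs R: X wins 12–9.
Z vs P: Z wins 21–0.
Z vs Q: Z wins 20–1.
Z vs R: Z wins 21–0.
P vs Q: P wins 20–1.
P vs R: P wins 12–9.
Q vs R: R wins 20–1.
Z beats each rival — X (21–0), P (21–0), Q (20–1), R (21–0) — so Z is the Condorcet winner.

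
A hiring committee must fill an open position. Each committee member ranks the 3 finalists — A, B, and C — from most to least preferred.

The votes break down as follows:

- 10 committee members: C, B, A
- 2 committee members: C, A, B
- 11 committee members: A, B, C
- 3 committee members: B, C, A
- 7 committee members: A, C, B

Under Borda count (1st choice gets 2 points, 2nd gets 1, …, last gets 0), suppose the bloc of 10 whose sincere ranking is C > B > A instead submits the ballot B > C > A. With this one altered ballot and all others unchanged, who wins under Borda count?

Borda totals with the altered ballot: A 38, B 37, C 24.
The winner is unchanged: still A.

A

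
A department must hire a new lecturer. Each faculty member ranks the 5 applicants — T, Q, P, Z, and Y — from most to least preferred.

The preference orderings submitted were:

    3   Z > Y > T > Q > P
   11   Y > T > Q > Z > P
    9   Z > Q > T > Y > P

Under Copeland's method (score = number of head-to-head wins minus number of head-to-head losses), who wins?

Pairwise results:
  T vs Q: T wins 14–9.
  T vs P: T wins 23–0.
  T vs Z: Z wins 12–11.
  T vs Y: Y wins 14–9.
  Q vs P: Q wins 23–0.
  Q vs Z: Z wins 12–11.
  Q vs Y: Y wins 14–9.
  P vs Z: Z wins 23–0.
  P vs Y: Y wins 23–0.
  Z vs Y: Z wins 12–11.
Copeland scores (wins − losses):
  T: 2 − 2 = 0
  Q: 1 − 3 = -2
  P: 0 − 4 = -4
  Z: 4 − 0 = 4
  Y: 3 − 1 = 2
Z has the best Copeland score.

Z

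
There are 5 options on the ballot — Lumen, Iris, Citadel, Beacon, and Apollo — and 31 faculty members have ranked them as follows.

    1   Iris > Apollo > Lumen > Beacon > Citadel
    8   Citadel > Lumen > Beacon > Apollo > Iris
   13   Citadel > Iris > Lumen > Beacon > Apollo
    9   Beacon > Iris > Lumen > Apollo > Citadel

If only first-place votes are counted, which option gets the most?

First-place vote totals:
  Lumen: 0
  Iris: 1
  Citadel: 21
  Beacon: 9
  Apollo: 0
Citadel has the most first-place votes.

Citadel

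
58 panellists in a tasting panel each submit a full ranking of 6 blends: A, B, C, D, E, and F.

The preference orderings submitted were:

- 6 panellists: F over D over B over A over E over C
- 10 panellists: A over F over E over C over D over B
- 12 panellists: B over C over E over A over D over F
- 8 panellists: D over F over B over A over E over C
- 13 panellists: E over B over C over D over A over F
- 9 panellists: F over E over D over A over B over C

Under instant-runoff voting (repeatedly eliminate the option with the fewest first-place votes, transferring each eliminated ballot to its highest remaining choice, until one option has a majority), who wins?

Round 1: F 15, E 13, B 12, A 10, D 8, C 0. C has the fewest and is eliminated.
Round 2: F 15, E 13, B 12, A 10, D 8. D has the fewest and is eliminated.
Round 3: F 23, E 13, B 12, A 10. A has the fewest and is eliminated.
Round 4: F 33, E 13, B 12. F has a majority.

F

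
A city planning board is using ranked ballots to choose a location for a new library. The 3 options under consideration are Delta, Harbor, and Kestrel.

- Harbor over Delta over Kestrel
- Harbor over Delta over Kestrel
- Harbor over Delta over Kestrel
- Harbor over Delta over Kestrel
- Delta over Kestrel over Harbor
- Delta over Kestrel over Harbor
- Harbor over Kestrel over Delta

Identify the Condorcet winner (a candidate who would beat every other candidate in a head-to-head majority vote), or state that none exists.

Harbor

Head-to-head results (7 voters total):
Delta vs Harbor: Harbor wins 5–2.
Delta vs Kestrel: Delta wins 6–1.
Harbor vs Kestrel: Harbor wins 5–2.
Harbor beats each rival — Delta (5–2), Kestrel (5–2) — so Harbor is the Condorcet winner.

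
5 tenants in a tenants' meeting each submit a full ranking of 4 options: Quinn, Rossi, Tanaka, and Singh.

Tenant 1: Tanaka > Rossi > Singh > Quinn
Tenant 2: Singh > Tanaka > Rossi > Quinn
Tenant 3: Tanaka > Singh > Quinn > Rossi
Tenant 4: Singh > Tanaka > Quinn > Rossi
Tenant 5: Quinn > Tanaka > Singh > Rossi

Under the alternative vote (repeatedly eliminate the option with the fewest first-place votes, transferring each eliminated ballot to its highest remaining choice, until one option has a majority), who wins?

Round 1: Tanaka 2, Singh 2, Quinn 1, Rossi 0. Rossi has the fewest and is eliminated.
Round 2: Tanaka 2, Singh 2, Quinn 1. Quinn has the fewest and is eliminated.
Round 3: Tanaka 3, Singh 2. Tanaka has a majority.

Tanaka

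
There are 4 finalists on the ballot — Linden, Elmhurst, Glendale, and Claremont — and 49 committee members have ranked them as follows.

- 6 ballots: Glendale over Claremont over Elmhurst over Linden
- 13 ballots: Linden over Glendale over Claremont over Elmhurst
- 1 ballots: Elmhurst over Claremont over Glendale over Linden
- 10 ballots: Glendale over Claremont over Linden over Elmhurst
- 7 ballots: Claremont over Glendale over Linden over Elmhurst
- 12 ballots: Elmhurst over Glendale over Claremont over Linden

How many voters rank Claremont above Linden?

Ballots ranking Claremont above Linden: 6+1+10+7+12 = 36.
Ballots ranking Linden above Claremont: 13.
So 36 of 49 voters prefer Claremont to Linden.

36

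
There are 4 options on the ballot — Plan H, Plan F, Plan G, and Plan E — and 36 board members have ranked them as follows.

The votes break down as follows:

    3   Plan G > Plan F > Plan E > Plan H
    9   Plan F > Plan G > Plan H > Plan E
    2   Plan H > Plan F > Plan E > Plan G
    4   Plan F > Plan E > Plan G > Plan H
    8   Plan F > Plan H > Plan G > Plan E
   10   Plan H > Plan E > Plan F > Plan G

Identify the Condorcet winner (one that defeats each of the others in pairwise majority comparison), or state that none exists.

Plan F

Head-to-head results (36 voters total):
Plan H vs Plan F: Plan F wins 24–12.
Plan H vs Plan G: Plan H wins 20–16.
Plan H vs Plan E: Plan H wins 29–7.
Plan F vs Plan G: Plan F wins 33–3.
Plan F vs Plan E: Plan F wins 26–10.
Plan G vs Plan E: Plan G wins 20–16.
Plan F beats each rival — Plan H (24–12), Plan G (33–3), Plan E (26–10) — so Plan F is the Condorcet winner.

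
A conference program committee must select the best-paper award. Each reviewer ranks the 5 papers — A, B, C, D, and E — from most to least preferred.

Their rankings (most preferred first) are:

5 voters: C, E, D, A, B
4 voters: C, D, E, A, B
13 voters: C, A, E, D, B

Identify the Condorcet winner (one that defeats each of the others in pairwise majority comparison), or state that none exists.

C

Head-to-head results (22 voters total):
A vs B: A wins 22–0.
A vs C: C wins 22–0.
A vs D: A wins 13–9.
A vs E: A wins 13–9.
B vs C: C wins 22–0.
B vs D: D wins 22–0.
B vs E: E wins 22–0.
C vs D: C wins 22–0.
C vs E: C wins 22–0.
D vs E: E wins 18–4.
C beats each rival — A (22–0), B (22–0), D (22–0), E (22–0) — so C is the Condorcet winner.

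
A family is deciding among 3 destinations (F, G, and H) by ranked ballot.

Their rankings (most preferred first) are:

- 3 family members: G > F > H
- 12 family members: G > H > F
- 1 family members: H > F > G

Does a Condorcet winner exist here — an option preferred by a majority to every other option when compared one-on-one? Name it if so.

Head-to-head results (16 voters total):
F vs G: G wins 15–1.
F vs H: H wins 13–3.
G vs H: G wins 15–1.
G beats each rival — F (15–1), H (15–1) — so G is the Condorcet winner.

G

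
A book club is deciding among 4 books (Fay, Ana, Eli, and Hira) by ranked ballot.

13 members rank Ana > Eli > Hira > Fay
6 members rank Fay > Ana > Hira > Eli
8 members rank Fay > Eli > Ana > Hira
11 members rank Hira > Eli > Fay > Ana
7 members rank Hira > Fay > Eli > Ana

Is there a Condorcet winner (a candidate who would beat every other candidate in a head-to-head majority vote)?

No

Head-to-head results (45 voters total):
Fay vs Ana: Fay wins 32–13.
Fay vs Eli: Eli wins 24–21.
Fay vs Hira: Hira wins 31–14.
Ana vs Eli: Eli wins 26–19.
Ana vs Hira: Ana wins 27–18.
Eli vs Hira: Hira wins 24–21.
No candidate beats all others: Fay beats Ana beats Hira beats Fay, a majority cycle.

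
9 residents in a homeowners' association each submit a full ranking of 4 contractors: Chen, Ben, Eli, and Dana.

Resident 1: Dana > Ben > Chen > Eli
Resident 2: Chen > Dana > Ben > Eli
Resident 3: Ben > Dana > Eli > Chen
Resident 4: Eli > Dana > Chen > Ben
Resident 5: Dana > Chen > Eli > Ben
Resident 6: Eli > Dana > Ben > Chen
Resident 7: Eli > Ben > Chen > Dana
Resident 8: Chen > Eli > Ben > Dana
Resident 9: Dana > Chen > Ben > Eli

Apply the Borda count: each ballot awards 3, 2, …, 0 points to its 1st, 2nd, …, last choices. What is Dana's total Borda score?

17

Borda scores:
  Chen: 1 + 3 + 0 + 1 + 2 + 0 + 1 + 3 + 2 = 13
  Ben: 2 + 1 + 3 + 0 + 0 + 1 + 2 + 1 + 1 = 11
  Eli: 0 + 0 + 1 + 3 + 1 + 3 + 3 + 2 + 0 = 13
  Dana: 3 + 2 + 2 + 2 + 3 + 2 + 0 + 0 + 3 = 17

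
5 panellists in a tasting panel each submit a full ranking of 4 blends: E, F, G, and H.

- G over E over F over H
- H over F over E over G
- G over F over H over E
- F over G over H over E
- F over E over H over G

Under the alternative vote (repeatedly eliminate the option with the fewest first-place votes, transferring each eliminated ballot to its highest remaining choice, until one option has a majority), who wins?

F

Round 1: F 2, G 2, H 1, E 0. E has the fewest and is eliminated.
Round 2: F 2, G 2, H 1. H has the fewest and is eliminated.
Round 3: F 3, G 2. F has a majority.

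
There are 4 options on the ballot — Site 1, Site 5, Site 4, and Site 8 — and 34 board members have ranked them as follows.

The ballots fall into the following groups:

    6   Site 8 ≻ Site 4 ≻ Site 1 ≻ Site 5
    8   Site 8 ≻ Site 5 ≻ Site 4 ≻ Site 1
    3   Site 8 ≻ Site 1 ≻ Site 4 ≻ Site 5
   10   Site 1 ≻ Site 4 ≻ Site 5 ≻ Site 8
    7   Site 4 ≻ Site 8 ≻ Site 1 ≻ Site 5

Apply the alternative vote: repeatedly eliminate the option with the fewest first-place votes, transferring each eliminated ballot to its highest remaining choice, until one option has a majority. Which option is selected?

Site 8

Round 1: Site 8 17, Site 1 10, Site 4 7, Site 5 0. Site 5 has the fewest and is eliminated.
Round 2: Site 8 17, Site 1 10, Site 4 7. Site 4 has the fewest and is eliminated.
Round 3: Site 8 24, Site 1 10. Site 8 has a majority.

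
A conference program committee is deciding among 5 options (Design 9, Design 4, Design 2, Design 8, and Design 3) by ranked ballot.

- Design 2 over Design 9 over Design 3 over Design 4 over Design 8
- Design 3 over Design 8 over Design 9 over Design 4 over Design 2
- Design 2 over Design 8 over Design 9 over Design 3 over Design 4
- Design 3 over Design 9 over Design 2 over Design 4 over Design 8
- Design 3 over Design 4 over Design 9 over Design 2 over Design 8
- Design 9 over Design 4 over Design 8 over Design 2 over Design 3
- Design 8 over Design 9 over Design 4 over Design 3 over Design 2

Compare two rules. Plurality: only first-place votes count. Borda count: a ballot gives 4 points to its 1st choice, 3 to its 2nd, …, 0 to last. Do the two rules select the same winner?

No

Plurality first-place counts: Design 9 1, Design 4 0, Design 2 2, Design 8 1, Design 3 3 → Design 3.
Borda totals: Design 9 19, Design 4 11, Design 2 12, Design 8 12, Design 3 16 → Design 9.
The two rules disagree: plurality picks Design 3, Borda picks Design 9.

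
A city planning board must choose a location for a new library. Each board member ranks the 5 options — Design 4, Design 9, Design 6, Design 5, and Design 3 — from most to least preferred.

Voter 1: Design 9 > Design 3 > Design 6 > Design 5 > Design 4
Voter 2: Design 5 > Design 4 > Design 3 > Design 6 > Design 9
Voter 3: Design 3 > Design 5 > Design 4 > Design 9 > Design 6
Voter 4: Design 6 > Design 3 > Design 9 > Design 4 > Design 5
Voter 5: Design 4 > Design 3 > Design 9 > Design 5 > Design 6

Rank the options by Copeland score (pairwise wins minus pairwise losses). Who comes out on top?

Design 3

Pairwise results:
  Design 4 vs Design 9: Design 4 wins 3–2.
  Design 4 vs Design 6: Design 4 wins 3–2.
  Design 4 vs Design 5: Design 5 wins 3–2.
  Design 4 vs Design 3: Design 3 wins 3–2.
  Design 9 vs Design 6: Design 9 wins 3–2.
  Design 9 vs Design 5: Design 9 wins 3–2.
  Design 9 vs Design 3: Design 3 wins 4–1.
  Design 6 vs Design 5: Design 5 wins 3–2.
  Design 6 vs Design 3: Design 3 wins 4–1.
  Design 5 vs Design 3: Design 3 wins 4–1.
Copeland scores (wins − losses):
  Design 4: 2 − 2 = 0
  Design 9: 2 − 2 = 0
  Design 6: 0 − 4 = -4
  Design 5: 2 − 2 = 0
  Design 3: 4 − 0 = 4
Design 3 has the best Copeland score.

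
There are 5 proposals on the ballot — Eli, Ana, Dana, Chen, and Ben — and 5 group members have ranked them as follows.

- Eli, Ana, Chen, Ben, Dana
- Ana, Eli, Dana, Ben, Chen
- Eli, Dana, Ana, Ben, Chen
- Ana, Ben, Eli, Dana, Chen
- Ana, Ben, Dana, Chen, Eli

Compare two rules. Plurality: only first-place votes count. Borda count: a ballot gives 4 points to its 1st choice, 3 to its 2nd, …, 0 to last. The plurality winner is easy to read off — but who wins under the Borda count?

Ana

Plurality first-place counts: Eli 2, Ana 3, Dana 0, Chen 0, Ben 0 → Ana.
Borda totals: Eli 13, Ana 17, Dana 8, Chen 3, Ben 9 → Ana.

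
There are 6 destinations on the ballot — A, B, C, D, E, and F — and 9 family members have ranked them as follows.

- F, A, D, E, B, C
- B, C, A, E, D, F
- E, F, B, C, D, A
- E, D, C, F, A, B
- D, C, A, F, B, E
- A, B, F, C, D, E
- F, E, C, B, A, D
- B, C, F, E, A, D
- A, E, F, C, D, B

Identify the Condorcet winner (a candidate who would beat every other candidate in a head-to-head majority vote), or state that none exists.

Head-to-head results (9 voters total):
A vs B: A wins 5–4.
A vs C: C wins 6–3.
A vs D: A wins 6–3.
A vs E: A wins 5–4.
A vs F: F wins 5–4.
B vs C: B wins 5–4.
B vs D: B wins 5–4.
B vs E: E wins 5–4.
B vs F: F wins 6–3.
C vs D: C wins 6–3.
C vs E: E wins 5–4.
C vs F: F wins 5–4.
D vs E: E wins 6–3.
D vs F: F wins 6–3.
E vs F: F wins 5–4.
F beats each rival — A (5–4), B (6–3), C (5–4), D (6–3), E (5–4) — so F is the Condorcet winner.

F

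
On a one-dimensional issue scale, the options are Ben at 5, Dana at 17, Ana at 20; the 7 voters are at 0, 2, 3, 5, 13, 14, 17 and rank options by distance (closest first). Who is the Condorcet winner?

Ben

With single-peaked preferences on a line, the Condorcet winner is the candidate closest to the median voter.
The median voter (position 5) is closest to Ben at 5.
Check: Ben vs Ana — voters closer to Ben: 4 of 7.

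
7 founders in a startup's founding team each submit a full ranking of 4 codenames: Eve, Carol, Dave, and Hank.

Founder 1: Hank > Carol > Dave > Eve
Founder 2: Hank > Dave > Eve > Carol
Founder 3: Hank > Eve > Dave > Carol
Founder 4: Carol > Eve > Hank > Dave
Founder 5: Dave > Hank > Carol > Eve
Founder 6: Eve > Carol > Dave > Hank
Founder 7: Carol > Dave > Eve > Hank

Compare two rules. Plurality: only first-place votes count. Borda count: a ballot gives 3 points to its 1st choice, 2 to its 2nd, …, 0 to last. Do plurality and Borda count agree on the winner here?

Yes

Plurality first-place counts: Eve 1, Carol 2, Dave 1, Hank 3 → Hank.
Borda totals: Eve 9, Carol 11, Dave 10, Hank 12 → Hank.
The two rules agree on Hank.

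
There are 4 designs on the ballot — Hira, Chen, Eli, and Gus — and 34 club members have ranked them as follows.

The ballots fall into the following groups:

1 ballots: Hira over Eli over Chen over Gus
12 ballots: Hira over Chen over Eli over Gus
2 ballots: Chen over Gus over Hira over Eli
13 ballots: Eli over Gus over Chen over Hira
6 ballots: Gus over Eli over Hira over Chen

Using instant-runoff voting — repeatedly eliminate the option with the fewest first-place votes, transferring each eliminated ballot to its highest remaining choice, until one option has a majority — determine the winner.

Eli

Round 1: Hira 13, Eli 13, Gus 6, Chen 2. Chen has the fewest and is eliminated.
Round 2: Hira 13, Eli 13, Gus 8. Gus has the fewest and is eliminated.
Round 3: Eli 19, Hira 15. Eli has a majority.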